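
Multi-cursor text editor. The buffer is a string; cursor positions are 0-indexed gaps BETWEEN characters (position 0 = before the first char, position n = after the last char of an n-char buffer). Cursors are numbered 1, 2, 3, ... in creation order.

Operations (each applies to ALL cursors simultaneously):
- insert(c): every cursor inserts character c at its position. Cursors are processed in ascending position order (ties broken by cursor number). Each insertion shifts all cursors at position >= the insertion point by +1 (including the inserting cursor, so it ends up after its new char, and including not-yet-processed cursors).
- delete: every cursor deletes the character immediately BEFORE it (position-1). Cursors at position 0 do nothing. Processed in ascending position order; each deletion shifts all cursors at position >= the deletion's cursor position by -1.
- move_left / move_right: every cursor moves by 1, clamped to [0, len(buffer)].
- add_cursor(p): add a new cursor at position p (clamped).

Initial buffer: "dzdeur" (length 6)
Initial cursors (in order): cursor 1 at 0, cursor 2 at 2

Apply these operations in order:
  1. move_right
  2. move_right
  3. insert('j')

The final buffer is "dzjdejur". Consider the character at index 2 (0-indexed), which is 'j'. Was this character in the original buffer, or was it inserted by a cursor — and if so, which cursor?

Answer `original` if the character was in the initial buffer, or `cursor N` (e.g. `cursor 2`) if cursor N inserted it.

After op 1 (move_right): buffer="dzdeur" (len 6), cursors c1@1 c2@3, authorship ......
After op 2 (move_right): buffer="dzdeur" (len 6), cursors c1@2 c2@4, authorship ......
After op 3 (insert('j')): buffer="dzjdejur" (len 8), cursors c1@3 c2@6, authorship ..1..2..
Authorship (.=original, N=cursor N): . . 1 . . 2 . .
Index 2: author = 1

Answer: cursor 1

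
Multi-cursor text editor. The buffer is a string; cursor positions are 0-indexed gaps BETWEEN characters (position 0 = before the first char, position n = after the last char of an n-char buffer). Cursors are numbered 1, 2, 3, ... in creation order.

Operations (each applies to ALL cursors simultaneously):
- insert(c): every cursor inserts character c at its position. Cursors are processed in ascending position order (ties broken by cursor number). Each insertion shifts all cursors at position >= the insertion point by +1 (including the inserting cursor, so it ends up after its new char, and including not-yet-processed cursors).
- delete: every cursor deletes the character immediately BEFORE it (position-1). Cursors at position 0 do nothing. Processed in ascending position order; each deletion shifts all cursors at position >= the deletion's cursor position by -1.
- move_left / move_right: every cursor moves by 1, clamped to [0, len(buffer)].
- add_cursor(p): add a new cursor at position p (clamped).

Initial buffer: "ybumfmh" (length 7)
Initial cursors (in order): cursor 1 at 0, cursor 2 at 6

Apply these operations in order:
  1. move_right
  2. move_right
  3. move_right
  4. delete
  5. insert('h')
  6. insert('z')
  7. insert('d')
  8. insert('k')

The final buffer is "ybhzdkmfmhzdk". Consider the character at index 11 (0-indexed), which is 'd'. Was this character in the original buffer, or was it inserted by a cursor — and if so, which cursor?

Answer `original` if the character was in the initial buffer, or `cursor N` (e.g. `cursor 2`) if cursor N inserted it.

Answer: cursor 2

Derivation:
After op 1 (move_right): buffer="ybumfmh" (len 7), cursors c1@1 c2@7, authorship .......
After op 2 (move_right): buffer="ybumfmh" (len 7), cursors c1@2 c2@7, authorship .......
After op 3 (move_right): buffer="ybumfmh" (len 7), cursors c1@3 c2@7, authorship .......
After op 4 (delete): buffer="ybmfm" (len 5), cursors c1@2 c2@5, authorship .....
After op 5 (insert('h')): buffer="ybhmfmh" (len 7), cursors c1@3 c2@7, authorship ..1...2
After op 6 (insert('z')): buffer="ybhzmfmhz" (len 9), cursors c1@4 c2@9, authorship ..11...22
After op 7 (insert('d')): buffer="ybhzdmfmhzd" (len 11), cursors c1@5 c2@11, authorship ..111...222
After op 8 (insert('k')): buffer="ybhzdkmfmhzdk" (len 13), cursors c1@6 c2@13, authorship ..1111...2222
Authorship (.=original, N=cursor N): . . 1 1 1 1 . . . 2 2 2 2
Index 11: author = 2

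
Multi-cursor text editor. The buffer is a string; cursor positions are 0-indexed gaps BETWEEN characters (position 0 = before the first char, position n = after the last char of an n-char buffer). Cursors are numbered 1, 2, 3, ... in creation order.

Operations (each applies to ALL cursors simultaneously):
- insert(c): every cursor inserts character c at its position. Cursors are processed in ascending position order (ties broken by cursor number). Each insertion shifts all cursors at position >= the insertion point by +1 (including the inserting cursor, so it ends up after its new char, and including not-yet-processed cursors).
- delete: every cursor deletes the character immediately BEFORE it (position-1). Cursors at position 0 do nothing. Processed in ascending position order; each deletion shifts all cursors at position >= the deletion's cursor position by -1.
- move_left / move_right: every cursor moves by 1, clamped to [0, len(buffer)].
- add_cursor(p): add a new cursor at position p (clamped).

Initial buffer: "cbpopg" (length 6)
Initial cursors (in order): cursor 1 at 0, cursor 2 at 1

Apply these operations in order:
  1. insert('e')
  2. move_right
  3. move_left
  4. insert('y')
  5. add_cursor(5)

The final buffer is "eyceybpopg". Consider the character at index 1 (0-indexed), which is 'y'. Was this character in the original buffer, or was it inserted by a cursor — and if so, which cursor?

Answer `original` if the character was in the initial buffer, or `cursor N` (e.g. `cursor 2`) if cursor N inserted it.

Answer: cursor 1

Derivation:
After op 1 (insert('e')): buffer="ecebpopg" (len 8), cursors c1@1 c2@3, authorship 1.2.....
After op 2 (move_right): buffer="ecebpopg" (len 8), cursors c1@2 c2@4, authorship 1.2.....
After op 3 (move_left): buffer="ecebpopg" (len 8), cursors c1@1 c2@3, authorship 1.2.....
After op 4 (insert('y')): buffer="eyceybpopg" (len 10), cursors c1@2 c2@5, authorship 11.22.....
After op 5 (add_cursor(5)): buffer="eyceybpopg" (len 10), cursors c1@2 c2@5 c3@5, authorship 11.22.....
Authorship (.=original, N=cursor N): 1 1 . 2 2 . . . . .
Index 1: author = 1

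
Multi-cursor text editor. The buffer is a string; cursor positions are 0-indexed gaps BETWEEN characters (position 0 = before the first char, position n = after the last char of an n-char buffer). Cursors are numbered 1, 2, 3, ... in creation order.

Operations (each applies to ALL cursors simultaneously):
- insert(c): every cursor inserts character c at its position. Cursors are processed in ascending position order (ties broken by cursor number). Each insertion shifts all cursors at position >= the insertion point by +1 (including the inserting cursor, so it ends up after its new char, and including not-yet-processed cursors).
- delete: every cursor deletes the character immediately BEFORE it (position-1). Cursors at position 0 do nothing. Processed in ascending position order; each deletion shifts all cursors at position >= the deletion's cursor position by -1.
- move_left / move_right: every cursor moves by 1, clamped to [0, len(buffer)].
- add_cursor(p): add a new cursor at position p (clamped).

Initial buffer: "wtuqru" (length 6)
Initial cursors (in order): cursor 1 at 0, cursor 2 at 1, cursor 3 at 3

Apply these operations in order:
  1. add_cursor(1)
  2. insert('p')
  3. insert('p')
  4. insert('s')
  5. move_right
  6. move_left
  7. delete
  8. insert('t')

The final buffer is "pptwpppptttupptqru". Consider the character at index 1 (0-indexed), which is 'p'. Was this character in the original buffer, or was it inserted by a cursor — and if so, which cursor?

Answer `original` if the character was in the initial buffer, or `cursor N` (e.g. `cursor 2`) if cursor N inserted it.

After op 1 (add_cursor(1)): buffer="wtuqru" (len 6), cursors c1@0 c2@1 c4@1 c3@3, authorship ......
After op 2 (insert('p')): buffer="pwpptupqru" (len 10), cursors c1@1 c2@4 c4@4 c3@7, authorship 1.24..3...
After op 3 (insert('p')): buffer="ppwpppptuppqru" (len 14), cursors c1@2 c2@7 c4@7 c3@11, authorship 11.2424..33...
After op 4 (insert('s')): buffer="ppswppppsstuppsqru" (len 18), cursors c1@3 c2@10 c4@10 c3@15, authorship 111.242424..333...
After op 5 (move_right): buffer="ppswppppsstuppsqru" (len 18), cursors c1@4 c2@11 c4@11 c3@16, authorship 111.242424..333...
After op 6 (move_left): buffer="ppswppppsstuppsqru" (len 18), cursors c1@3 c2@10 c4@10 c3@15, authorship 111.242424..333...
After op 7 (delete): buffer="ppwpppptuppqru" (len 14), cursors c1@2 c2@7 c4@7 c3@11, authorship 11.2424..33...
After op 8 (insert('t')): buffer="pptwpppptttupptqru" (len 18), cursors c1@3 c2@10 c4@10 c3@15, authorship 111.242424..333...
Authorship (.=original, N=cursor N): 1 1 1 . 2 4 2 4 2 4 . . 3 3 3 . . .
Index 1: author = 1

Answer: cursor 1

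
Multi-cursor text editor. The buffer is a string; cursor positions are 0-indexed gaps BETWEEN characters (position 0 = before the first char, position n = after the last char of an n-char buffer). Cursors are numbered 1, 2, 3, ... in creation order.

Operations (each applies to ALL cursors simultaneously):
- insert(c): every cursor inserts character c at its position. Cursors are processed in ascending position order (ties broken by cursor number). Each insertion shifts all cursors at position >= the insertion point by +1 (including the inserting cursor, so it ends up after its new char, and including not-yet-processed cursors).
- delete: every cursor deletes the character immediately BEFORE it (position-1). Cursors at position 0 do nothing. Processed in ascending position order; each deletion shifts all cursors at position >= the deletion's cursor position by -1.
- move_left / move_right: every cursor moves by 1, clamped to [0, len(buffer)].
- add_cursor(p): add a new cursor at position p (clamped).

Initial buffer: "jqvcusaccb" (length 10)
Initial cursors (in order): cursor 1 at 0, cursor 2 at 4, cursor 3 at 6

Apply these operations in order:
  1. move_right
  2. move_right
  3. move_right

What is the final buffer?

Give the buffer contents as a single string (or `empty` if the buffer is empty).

Answer: jqvcusaccb

Derivation:
After op 1 (move_right): buffer="jqvcusaccb" (len 10), cursors c1@1 c2@5 c3@7, authorship ..........
After op 2 (move_right): buffer="jqvcusaccb" (len 10), cursors c1@2 c2@6 c3@8, authorship ..........
After op 3 (move_right): buffer="jqvcusaccb" (len 10), cursors c1@3 c2@7 c3@9, authorship ..........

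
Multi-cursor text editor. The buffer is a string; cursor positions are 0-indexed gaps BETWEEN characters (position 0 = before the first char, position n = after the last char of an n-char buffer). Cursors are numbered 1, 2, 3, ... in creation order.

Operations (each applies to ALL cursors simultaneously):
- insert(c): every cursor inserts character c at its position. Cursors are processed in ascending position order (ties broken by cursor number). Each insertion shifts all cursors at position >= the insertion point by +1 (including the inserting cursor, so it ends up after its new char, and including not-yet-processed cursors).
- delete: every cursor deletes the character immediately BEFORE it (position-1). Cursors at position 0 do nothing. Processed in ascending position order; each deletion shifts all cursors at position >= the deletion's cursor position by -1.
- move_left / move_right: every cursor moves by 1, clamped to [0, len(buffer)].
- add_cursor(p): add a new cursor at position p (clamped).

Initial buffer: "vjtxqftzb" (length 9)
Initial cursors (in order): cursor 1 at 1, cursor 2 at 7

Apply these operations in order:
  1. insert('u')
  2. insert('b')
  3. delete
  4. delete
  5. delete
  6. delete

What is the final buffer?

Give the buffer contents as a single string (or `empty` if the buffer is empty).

After op 1 (insert('u')): buffer="vujtxqftuzb" (len 11), cursors c1@2 c2@9, authorship .1......2..
After op 2 (insert('b')): buffer="vubjtxqftubzb" (len 13), cursors c1@3 c2@11, authorship .11......22..
After op 3 (delete): buffer="vujtxqftuzb" (len 11), cursors c1@2 c2@9, authorship .1......2..
After op 4 (delete): buffer="vjtxqftzb" (len 9), cursors c1@1 c2@7, authorship .........
After op 5 (delete): buffer="jtxqfzb" (len 7), cursors c1@0 c2@5, authorship .......
After op 6 (delete): buffer="jtxqzb" (len 6), cursors c1@0 c2@4, authorship ......

Answer: jtxqzb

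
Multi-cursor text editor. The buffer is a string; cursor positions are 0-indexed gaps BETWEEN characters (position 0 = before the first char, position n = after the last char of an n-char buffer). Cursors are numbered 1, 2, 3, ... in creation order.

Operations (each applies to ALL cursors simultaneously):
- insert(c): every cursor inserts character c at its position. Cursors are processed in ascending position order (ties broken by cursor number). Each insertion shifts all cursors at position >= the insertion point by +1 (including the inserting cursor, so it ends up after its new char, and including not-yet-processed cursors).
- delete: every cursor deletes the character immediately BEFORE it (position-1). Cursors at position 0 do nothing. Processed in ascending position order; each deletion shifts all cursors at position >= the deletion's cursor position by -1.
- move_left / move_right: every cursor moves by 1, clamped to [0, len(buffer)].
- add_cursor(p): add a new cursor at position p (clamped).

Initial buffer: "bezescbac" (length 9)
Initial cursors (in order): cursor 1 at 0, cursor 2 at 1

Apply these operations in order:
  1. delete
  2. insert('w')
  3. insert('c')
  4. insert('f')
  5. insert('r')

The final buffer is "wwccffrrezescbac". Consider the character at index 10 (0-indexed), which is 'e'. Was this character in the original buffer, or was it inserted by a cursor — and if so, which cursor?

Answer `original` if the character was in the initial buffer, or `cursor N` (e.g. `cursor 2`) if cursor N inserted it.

After op 1 (delete): buffer="ezescbac" (len 8), cursors c1@0 c2@0, authorship ........
After op 2 (insert('w')): buffer="wwezescbac" (len 10), cursors c1@2 c2@2, authorship 12........
After op 3 (insert('c')): buffer="wwccezescbac" (len 12), cursors c1@4 c2@4, authorship 1212........
After op 4 (insert('f')): buffer="wwccffezescbac" (len 14), cursors c1@6 c2@6, authorship 121212........
After op 5 (insert('r')): buffer="wwccffrrezescbac" (len 16), cursors c1@8 c2@8, authorship 12121212........
Authorship (.=original, N=cursor N): 1 2 1 2 1 2 1 2 . . . . . . . .
Index 10: author = original

Answer: original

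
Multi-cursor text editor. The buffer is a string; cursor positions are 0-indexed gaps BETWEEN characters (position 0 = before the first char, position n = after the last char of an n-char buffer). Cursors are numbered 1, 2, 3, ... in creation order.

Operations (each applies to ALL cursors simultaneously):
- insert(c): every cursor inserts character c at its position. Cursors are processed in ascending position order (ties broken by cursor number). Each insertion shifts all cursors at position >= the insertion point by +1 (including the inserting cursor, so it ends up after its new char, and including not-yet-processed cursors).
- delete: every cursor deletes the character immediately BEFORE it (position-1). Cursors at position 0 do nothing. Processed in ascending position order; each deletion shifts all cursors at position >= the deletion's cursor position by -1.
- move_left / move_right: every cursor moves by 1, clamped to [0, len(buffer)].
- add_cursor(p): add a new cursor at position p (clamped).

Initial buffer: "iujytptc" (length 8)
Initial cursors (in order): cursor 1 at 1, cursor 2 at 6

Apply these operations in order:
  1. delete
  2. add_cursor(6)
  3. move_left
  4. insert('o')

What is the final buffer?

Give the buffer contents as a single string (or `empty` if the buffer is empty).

After op 1 (delete): buffer="ujyttc" (len 6), cursors c1@0 c2@4, authorship ......
After op 2 (add_cursor(6)): buffer="ujyttc" (len 6), cursors c1@0 c2@4 c3@6, authorship ......
After op 3 (move_left): buffer="ujyttc" (len 6), cursors c1@0 c2@3 c3@5, authorship ......
After op 4 (insert('o')): buffer="oujyottoc" (len 9), cursors c1@1 c2@5 c3@8, authorship 1...2..3.

Answer: oujyottoc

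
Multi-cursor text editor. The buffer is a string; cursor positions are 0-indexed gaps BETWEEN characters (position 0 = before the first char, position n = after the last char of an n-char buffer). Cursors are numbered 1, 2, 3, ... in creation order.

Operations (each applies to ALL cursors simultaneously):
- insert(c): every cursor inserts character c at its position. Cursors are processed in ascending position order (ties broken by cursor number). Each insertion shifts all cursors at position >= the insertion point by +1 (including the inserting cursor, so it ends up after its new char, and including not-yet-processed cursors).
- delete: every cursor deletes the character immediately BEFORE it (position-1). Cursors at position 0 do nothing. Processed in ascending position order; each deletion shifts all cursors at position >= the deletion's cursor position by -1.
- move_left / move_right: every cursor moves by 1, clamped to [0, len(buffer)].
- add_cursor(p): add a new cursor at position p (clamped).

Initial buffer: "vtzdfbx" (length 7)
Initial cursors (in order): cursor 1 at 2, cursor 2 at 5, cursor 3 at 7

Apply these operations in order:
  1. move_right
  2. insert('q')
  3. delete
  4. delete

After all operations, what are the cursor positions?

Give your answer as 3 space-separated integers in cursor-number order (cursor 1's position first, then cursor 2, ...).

After op 1 (move_right): buffer="vtzdfbx" (len 7), cursors c1@3 c2@6 c3@7, authorship .......
After op 2 (insert('q')): buffer="vtzqdfbqxq" (len 10), cursors c1@4 c2@8 c3@10, authorship ...1...2.3
After op 3 (delete): buffer="vtzdfbx" (len 7), cursors c1@3 c2@6 c3@7, authorship .......
After op 4 (delete): buffer="vtdf" (len 4), cursors c1@2 c2@4 c3@4, authorship ....

Answer: 2 4 4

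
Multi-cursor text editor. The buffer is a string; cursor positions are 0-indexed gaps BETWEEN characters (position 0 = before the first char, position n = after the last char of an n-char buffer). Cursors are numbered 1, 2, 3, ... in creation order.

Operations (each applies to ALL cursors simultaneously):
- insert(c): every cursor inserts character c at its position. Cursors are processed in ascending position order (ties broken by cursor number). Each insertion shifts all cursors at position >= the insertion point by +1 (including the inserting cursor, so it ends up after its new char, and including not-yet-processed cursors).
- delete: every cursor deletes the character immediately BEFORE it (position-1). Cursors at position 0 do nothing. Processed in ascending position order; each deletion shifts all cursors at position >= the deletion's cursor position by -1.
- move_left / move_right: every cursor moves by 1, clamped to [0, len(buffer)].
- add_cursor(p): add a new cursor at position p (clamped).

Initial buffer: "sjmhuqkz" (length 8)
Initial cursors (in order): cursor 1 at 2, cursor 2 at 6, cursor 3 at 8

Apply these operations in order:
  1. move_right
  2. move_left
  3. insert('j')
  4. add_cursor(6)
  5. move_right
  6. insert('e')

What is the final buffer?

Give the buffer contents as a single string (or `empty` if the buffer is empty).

After op 1 (move_right): buffer="sjmhuqkz" (len 8), cursors c1@3 c2@7 c3@8, authorship ........
After op 2 (move_left): buffer="sjmhuqkz" (len 8), cursors c1@2 c2@6 c3@7, authorship ........
After op 3 (insert('j')): buffer="sjjmhuqjkjz" (len 11), cursors c1@3 c2@8 c3@10, authorship ..1....2.3.
After op 4 (add_cursor(6)): buffer="sjjmhuqjkjz" (len 11), cursors c1@3 c4@6 c2@8 c3@10, authorship ..1....2.3.
After op 5 (move_right): buffer="sjjmhuqjkjz" (len 11), cursors c1@4 c4@7 c2@9 c3@11, authorship ..1....2.3.
After op 6 (insert('e')): buffer="sjjmehuqejkejze" (len 15), cursors c1@5 c4@9 c2@12 c3@15, authorship ..1.1...42.23.3

Answer: sjjmehuqejkejze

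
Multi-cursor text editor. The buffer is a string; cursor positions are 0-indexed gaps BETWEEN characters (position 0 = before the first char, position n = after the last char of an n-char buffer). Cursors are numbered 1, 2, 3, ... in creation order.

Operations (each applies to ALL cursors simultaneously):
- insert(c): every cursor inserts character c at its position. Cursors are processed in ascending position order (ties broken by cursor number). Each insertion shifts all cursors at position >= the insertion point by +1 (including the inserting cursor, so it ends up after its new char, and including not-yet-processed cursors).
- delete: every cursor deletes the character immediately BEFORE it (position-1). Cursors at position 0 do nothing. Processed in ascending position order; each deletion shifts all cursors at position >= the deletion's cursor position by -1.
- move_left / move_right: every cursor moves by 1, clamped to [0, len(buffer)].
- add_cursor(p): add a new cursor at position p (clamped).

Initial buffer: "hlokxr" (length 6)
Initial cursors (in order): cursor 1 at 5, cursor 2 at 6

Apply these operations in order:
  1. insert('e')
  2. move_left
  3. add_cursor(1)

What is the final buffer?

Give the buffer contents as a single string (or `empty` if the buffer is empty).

After op 1 (insert('e')): buffer="hlokxere" (len 8), cursors c1@6 c2@8, authorship .....1.2
After op 2 (move_left): buffer="hlokxere" (len 8), cursors c1@5 c2@7, authorship .....1.2
After op 3 (add_cursor(1)): buffer="hlokxere" (len 8), cursors c3@1 c1@5 c2@7, authorship .....1.2

Answer: hlokxere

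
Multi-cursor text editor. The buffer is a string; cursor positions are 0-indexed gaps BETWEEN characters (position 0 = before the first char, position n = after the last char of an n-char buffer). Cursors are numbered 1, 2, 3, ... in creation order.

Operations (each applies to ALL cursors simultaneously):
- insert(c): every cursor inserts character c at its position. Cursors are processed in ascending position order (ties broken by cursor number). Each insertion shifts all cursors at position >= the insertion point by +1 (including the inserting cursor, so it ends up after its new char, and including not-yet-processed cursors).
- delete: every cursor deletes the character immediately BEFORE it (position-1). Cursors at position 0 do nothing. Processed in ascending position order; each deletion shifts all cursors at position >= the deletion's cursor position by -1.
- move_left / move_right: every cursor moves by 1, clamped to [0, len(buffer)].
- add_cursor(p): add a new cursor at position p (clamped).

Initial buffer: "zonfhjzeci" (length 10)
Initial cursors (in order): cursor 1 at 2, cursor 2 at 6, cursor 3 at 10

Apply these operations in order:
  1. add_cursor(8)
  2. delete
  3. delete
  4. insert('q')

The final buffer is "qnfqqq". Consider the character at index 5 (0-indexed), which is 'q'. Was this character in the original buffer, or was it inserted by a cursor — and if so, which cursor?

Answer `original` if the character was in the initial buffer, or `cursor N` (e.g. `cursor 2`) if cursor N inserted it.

After op 1 (add_cursor(8)): buffer="zonfhjzeci" (len 10), cursors c1@2 c2@6 c4@8 c3@10, authorship ..........
After op 2 (delete): buffer="znfhzc" (len 6), cursors c1@1 c2@4 c4@5 c3@6, authorship ......
After op 3 (delete): buffer="nf" (len 2), cursors c1@0 c2@2 c3@2 c4@2, authorship ..
After op 4 (insert('q')): buffer="qnfqqq" (len 6), cursors c1@1 c2@6 c3@6 c4@6, authorship 1..234
Authorship (.=original, N=cursor N): 1 . . 2 3 4
Index 5: author = 4

Answer: cursor 4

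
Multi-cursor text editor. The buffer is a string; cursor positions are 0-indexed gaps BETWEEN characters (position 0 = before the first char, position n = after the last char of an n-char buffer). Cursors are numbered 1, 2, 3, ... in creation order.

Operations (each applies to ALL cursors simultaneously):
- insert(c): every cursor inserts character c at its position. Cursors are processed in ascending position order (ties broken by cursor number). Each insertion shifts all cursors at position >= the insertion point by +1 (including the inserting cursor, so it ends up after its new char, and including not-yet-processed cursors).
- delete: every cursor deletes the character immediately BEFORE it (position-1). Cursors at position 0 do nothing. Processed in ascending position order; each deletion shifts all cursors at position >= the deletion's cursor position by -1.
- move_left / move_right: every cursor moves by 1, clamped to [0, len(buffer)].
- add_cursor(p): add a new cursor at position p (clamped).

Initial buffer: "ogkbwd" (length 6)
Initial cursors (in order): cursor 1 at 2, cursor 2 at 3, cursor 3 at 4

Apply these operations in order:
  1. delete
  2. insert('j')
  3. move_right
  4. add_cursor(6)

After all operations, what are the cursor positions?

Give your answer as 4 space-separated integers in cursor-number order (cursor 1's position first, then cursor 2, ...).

After op 1 (delete): buffer="owd" (len 3), cursors c1@1 c2@1 c3@1, authorship ...
After op 2 (insert('j')): buffer="ojjjwd" (len 6), cursors c1@4 c2@4 c3@4, authorship .123..
After op 3 (move_right): buffer="ojjjwd" (len 6), cursors c1@5 c2@5 c3@5, authorship .123..
After op 4 (add_cursor(6)): buffer="ojjjwd" (len 6), cursors c1@5 c2@5 c3@5 c4@6, authorship .123..

Answer: 5 5 5 6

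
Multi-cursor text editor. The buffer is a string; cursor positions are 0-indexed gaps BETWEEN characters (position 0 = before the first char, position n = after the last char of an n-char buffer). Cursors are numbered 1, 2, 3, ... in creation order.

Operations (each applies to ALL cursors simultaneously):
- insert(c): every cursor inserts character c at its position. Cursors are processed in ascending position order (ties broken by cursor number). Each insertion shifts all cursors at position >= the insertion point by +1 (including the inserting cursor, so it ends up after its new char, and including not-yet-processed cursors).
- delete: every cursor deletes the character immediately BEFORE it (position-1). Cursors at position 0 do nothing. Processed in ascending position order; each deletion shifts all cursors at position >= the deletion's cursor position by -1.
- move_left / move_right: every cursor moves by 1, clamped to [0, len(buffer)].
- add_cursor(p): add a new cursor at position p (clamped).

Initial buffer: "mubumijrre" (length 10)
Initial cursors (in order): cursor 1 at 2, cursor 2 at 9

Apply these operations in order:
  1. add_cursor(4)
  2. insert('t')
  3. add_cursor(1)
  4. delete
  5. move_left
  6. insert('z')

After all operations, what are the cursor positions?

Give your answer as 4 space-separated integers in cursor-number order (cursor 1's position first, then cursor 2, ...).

Answer: 2 11 5 2

Derivation:
After op 1 (add_cursor(4)): buffer="mubumijrre" (len 10), cursors c1@2 c3@4 c2@9, authorship ..........
After op 2 (insert('t')): buffer="mutbutmijrrte" (len 13), cursors c1@3 c3@6 c2@12, authorship ..1..3.....2.
After op 3 (add_cursor(1)): buffer="mutbutmijrrte" (len 13), cursors c4@1 c1@3 c3@6 c2@12, authorship ..1..3.....2.
After op 4 (delete): buffer="ubumijrre" (len 9), cursors c4@0 c1@1 c3@3 c2@8, authorship .........
After op 5 (move_left): buffer="ubumijrre" (len 9), cursors c1@0 c4@0 c3@2 c2@7, authorship .........
After op 6 (insert('z')): buffer="zzubzumijrzre" (len 13), cursors c1@2 c4@2 c3@5 c2@11, authorship 14..3.....2..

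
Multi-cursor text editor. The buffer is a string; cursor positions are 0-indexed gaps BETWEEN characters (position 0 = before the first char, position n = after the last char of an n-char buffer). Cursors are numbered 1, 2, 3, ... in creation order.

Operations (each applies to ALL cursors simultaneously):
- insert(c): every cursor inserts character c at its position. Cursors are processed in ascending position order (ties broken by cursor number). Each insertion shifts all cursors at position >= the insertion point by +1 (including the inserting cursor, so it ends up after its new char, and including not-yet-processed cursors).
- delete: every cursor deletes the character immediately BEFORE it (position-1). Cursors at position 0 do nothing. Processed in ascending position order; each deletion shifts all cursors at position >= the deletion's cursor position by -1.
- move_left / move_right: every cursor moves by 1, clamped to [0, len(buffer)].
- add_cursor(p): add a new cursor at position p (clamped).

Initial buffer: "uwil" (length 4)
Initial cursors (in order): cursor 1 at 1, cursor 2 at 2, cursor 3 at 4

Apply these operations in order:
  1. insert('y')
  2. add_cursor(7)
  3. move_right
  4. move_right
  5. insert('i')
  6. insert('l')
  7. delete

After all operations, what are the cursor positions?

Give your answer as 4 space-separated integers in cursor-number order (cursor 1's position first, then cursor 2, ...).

Answer: 5 8 11 11

Derivation:
After op 1 (insert('y')): buffer="uywyily" (len 7), cursors c1@2 c2@4 c3@7, authorship .1.2..3
After op 2 (add_cursor(7)): buffer="uywyily" (len 7), cursors c1@2 c2@4 c3@7 c4@7, authorship .1.2..3
After op 3 (move_right): buffer="uywyily" (len 7), cursors c1@3 c2@5 c3@7 c4@7, authorship .1.2..3
After op 4 (move_right): buffer="uywyily" (len 7), cursors c1@4 c2@6 c3@7 c4@7, authorship .1.2..3
After op 5 (insert('i')): buffer="uywyiiliyii" (len 11), cursors c1@5 c2@8 c3@11 c4@11, authorship .1.21..2334
After op 6 (insert('l')): buffer="uywyilililyiill" (len 15), cursors c1@6 c2@10 c3@15 c4@15, authorship .1.211..2233434
After op 7 (delete): buffer="uywyiiliyii" (len 11), cursors c1@5 c2@8 c3@11 c4@11, authorship .1.21..2334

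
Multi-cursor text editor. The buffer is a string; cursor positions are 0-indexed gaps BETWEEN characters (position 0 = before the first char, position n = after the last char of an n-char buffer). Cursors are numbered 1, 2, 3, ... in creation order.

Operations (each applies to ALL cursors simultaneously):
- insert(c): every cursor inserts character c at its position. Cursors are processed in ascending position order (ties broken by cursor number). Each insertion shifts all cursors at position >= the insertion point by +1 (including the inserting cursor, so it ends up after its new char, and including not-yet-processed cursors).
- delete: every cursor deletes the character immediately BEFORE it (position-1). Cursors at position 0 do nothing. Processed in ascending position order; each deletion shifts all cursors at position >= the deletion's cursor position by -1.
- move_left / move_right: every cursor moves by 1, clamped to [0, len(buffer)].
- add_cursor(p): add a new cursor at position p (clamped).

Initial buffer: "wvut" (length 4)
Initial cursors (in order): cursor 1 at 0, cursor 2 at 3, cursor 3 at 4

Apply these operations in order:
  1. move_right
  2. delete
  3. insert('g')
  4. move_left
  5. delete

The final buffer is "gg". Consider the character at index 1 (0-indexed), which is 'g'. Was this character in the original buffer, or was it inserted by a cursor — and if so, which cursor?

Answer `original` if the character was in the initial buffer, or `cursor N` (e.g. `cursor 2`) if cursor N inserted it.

After op 1 (move_right): buffer="wvut" (len 4), cursors c1@1 c2@4 c3@4, authorship ....
After op 2 (delete): buffer="v" (len 1), cursors c1@0 c2@1 c3@1, authorship .
After op 3 (insert('g')): buffer="gvgg" (len 4), cursors c1@1 c2@4 c3@4, authorship 1.23
After op 4 (move_left): buffer="gvgg" (len 4), cursors c1@0 c2@3 c3@3, authorship 1.23
After op 5 (delete): buffer="gg" (len 2), cursors c1@0 c2@1 c3@1, authorship 13
Authorship (.=original, N=cursor N): 1 3
Index 1: author = 3

Answer: cursor 3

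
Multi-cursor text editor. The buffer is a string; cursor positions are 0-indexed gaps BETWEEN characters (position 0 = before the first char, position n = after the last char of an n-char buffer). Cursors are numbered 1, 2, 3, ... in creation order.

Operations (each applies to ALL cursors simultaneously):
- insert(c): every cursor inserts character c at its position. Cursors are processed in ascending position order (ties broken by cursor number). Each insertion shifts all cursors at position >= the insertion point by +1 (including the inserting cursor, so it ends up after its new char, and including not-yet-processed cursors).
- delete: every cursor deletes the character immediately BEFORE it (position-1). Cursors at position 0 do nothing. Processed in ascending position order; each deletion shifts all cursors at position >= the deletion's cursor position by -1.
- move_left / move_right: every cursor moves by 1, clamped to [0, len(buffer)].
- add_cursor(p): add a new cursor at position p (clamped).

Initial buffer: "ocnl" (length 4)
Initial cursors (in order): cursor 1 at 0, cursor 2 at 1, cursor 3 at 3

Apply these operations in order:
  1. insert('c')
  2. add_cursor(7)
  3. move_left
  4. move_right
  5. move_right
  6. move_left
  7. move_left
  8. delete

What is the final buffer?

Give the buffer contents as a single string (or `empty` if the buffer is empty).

After op 1 (insert('c')): buffer="coccncl" (len 7), cursors c1@1 c2@3 c3@6, authorship 1.2..3.
After op 2 (add_cursor(7)): buffer="coccncl" (len 7), cursors c1@1 c2@3 c3@6 c4@7, authorship 1.2..3.
After op 3 (move_left): buffer="coccncl" (len 7), cursors c1@0 c2@2 c3@5 c4@6, authorship 1.2..3.
After op 4 (move_right): buffer="coccncl" (len 7), cursors c1@1 c2@3 c3@6 c4@7, authorship 1.2..3.
After op 5 (move_right): buffer="coccncl" (len 7), cursors c1@2 c2@4 c3@7 c4@7, authorship 1.2..3.
After op 6 (move_left): buffer="coccncl" (len 7), cursors c1@1 c2@3 c3@6 c4@6, authorship 1.2..3.
After op 7 (move_left): buffer="coccncl" (len 7), cursors c1@0 c2@2 c3@5 c4@5, authorship 1.2..3.
After op 8 (delete): buffer="cccl" (len 4), cursors c1@0 c2@1 c3@2 c4@2, authorship 123.

Answer: cccl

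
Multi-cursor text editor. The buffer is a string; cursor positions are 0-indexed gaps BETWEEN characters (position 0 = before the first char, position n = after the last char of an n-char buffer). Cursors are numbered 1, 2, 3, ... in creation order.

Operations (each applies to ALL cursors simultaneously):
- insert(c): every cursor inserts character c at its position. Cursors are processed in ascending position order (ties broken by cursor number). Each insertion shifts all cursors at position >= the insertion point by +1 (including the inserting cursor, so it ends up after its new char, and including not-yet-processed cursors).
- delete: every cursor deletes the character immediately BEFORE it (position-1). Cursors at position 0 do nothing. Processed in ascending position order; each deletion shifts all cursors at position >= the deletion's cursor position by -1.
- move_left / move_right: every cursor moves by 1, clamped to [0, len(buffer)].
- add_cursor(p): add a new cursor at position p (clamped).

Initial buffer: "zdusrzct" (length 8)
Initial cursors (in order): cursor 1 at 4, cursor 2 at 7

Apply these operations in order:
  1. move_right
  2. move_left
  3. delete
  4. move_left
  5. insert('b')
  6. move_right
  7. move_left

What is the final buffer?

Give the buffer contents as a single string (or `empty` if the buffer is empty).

Answer: zdburbzt

Derivation:
After op 1 (move_right): buffer="zdusrzct" (len 8), cursors c1@5 c2@8, authorship ........
After op 2 (move_left): buffer="zdusrzct" (len 8), cursors c1@4 c2@7, authorship ........
After op 3 (delete): buffer="zdurzt" (len 6), cursors c1@3 c2@5, authorship ......
After op 4 (move_left): buffer="zdurzt" (len 6), cursors c1@2 c2@4, authorship ......
After op 5 (insert('b')): buffer="zdburbzt" (len 8), cursors c1@3 c2@6, authorship ..1..2..
After op 6 (move_right): buffer="zdburbzt" (len 8), cursors c1@4 c2@7, authorship ..1..2..
After op 7 (move_left): buffer="zdburbzt" (len 8), cursors c1@3 c2@6, authorship ..1..2..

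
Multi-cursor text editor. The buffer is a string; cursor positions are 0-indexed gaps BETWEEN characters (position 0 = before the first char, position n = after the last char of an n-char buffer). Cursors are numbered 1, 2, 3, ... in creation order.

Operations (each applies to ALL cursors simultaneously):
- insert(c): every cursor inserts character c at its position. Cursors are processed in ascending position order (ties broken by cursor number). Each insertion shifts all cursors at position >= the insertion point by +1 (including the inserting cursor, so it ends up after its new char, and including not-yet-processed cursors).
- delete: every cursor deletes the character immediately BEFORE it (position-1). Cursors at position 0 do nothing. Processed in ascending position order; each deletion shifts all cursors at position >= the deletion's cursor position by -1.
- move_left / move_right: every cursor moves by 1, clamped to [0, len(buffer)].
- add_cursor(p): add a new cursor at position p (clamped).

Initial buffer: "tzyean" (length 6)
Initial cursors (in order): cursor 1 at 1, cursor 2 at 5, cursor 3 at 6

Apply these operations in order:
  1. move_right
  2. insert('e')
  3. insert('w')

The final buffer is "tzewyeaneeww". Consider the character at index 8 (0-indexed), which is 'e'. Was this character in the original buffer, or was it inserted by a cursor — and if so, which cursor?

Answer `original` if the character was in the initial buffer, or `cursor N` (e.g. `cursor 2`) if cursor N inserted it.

After op 1 (move_right): buffer="tzyean" (len 6), cursors c1@2 c2@6 c3@6, authorship ......
After op 2 (insert('e')): buffer="tzeyeanee" (len 9), cursors c1@3 c2@9 c3@9, authorship ..1....23
After op 3 (insert('w')): buffer="tzewyeaneeww" (len 12), cursors c1@4 c2@12 c3@12, authorship ..11....2323
Authorship (.=original, N=cursor N): . . 1 1 . . . . 2 3 2 3
Index 8: author = 2

Answer: cursor 2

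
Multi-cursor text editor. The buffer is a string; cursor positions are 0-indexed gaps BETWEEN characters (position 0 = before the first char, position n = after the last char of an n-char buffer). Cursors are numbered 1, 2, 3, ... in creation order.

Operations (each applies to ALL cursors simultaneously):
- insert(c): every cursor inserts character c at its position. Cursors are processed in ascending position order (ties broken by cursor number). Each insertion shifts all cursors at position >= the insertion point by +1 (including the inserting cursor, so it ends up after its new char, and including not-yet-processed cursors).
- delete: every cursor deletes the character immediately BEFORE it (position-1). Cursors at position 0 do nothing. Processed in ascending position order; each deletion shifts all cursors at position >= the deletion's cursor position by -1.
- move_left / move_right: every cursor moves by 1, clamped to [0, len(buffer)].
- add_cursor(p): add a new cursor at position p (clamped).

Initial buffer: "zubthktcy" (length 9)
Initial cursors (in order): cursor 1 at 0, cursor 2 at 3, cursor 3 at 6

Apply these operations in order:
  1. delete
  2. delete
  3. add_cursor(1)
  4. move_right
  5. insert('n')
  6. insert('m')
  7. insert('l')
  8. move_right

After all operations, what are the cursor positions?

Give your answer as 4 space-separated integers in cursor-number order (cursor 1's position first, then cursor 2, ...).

After op 1 (delete): buffer="zuthtcy" (len 7), cursors c1@0 c2@2 c3@4, authorship .......
After op 2 (delete): buffer="zttcy" (len 5), cursors c1@0 c2@1 c3@2, authorship .....
After op 3 (add_cursor(1)): buffer="zttcy" (len 5), cursors c1@0 c2@1 c4@1 c3@2, authorship .....
After op 4 (move_right): buffer="zttcy" (len 5), cursors c1@1 c2@2 c4@2 c3@3, authorship .....
After op 5 (insert('n')): buffer="zntnntncy" (len 9), cursors c1@2 c2@5 c4@5 c3@7, authorship .1.24.3..
After op 6 (insert('m')): buffer="znmtnnmmtnmcy" (len 13), cursors c1@3 c2@8 c4@8 c3@11, authorship .11.2424.33..
After op 7 (insert('l')): buffer="znmltnnmmlltnmlcy" (len 17), cursors c1@4 c2@11 c4@11 c3@15, authorship .111.242424.333..
After op 8 (move_right): buffer="znmltnnmmlltnmlcy" (len 17), cursors c1@5 c2@12 c4@12 c3@16, authorship .111.242424.333..

Answer: 5 12 16 12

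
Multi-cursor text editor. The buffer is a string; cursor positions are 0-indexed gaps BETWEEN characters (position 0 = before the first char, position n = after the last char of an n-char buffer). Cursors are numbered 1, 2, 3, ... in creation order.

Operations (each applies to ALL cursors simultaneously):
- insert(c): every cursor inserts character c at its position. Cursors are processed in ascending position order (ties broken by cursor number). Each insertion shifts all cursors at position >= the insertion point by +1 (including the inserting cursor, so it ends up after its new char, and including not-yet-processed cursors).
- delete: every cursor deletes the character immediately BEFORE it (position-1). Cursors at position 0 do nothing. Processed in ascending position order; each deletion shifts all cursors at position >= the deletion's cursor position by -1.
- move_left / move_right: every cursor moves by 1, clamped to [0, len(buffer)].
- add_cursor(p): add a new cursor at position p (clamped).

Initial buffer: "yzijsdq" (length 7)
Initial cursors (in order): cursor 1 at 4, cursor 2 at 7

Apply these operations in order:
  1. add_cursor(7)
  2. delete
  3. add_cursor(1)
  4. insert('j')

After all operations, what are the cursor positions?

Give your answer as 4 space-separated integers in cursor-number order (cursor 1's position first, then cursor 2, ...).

After op 1 (add_cursor(7)): buffer="yzijsdq" (len 7), cursors c1@4 c2@7 c3@7, authorship .......
After op 2 (delete): buffer="yzis" (len 4), cursors c1@3 c2@4 c3@4, authorship ....
After op 3 (add_cursor(1)): buffer="yzis" (len 4), cursors c4@1 c1@3 c2@4 c3@4, authorship ....
After op 4 (insert('j')): buffer="yjzijsjj" (len 8), cursors c4@2 c1@5 c2@8 c3@8, authorship .4..1.23

Answer: 5 8 8 2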